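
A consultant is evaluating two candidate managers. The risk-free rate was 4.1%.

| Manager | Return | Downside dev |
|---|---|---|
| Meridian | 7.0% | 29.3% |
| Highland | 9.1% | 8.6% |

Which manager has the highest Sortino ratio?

Highland

Meridian: Sortino ratio = (7.0% − 4.1%) / 29.3% = 0.099
Highland: Sortino ratio = (9.1% − 4.1%) / 8.6% = 0.581
Highest: Highland (0.581).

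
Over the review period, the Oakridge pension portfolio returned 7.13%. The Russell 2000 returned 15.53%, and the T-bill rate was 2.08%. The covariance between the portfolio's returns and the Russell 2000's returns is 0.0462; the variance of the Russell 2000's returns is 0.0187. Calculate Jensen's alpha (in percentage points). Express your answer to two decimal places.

β = Cov / Var = 0.0462 / 0.0187 = 2.4706
E[R] = Rf + β(Rm − Rf) = 2.08% + 2.4706 × (15.53% − 2.08%) = 35.3096%
α = Rp − E[R] = 7.13% − 35.3096% = -28.1796

-28.18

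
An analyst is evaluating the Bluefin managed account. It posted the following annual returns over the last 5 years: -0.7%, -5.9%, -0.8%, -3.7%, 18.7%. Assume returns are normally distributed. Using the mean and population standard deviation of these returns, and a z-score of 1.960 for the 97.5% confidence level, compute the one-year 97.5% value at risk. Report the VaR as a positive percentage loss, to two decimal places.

μ = (-0.7 − 5.9 − 0.8 − 3.7 + 18.7) / 5 = 1.5200%
Σ(r − μ)² = 387.7680; population σ = √(387.7680/5) = 8.8065%
VaR = −(μ − z·σ) = −(1.5200 − 1.960 × 8.8065) = −(-15.7407) = 15.7407%

15.74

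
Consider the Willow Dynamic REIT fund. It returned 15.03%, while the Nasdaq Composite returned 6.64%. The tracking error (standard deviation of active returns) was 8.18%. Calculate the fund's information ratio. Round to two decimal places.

1.03

IR = (Rp − Rb) / TE = (15.03% − 6.64%) / 8.18% = 8.39% / 8.18% = 1.0257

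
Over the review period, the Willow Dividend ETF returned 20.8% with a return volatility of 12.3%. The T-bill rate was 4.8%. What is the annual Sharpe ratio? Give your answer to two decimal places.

1.30

Sharpe = (Rp − Rf) / σp = (20.8% − 4.8%) / 12.3% = 16.00% / 12.3% = 1.3008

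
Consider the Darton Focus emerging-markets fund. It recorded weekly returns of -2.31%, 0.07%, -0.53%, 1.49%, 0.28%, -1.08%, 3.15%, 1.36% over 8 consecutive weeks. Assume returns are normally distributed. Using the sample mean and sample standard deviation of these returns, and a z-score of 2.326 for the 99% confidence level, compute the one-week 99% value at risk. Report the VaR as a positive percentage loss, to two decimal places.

3.64

r̄ = (-2.31 + 0.07 − 0.53 + 1.49 + 0.28 − 1.08 + 3.15 + 1.36) / 8 = 0.3038%
Sample σ = √[Σ(r − r̄)² / 7] = √[20.1208 / 7] = √2.8744 = 1.6954%
VaR = −(r̄ − z·σ) = −(0.3038 − 2.326 × 1.6954) = −(-3.6397) = 3.6397%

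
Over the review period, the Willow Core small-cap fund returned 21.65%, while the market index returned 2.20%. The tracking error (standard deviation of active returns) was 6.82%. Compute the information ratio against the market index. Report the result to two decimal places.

IR = (Rp − Rb) / TE = (21.65% − 2.20%) / 6.82% = 19.45% / 6.82% = 2.8519

2.85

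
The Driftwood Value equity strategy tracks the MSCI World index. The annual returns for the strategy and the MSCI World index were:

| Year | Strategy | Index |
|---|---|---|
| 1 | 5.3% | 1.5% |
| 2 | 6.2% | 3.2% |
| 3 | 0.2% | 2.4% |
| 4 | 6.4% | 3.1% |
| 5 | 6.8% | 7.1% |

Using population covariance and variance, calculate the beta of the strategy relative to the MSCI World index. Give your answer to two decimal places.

0.56

r̄p = 4.9800%,  r̄m = 3.4600%
Cov = Σ(rp − r̄p)(rm − r̄m) / 5 = 2.0472
Var(rm) = Σ(rm − r̄m)² / 5 = 3.6824
β = Cov / Var = 2.0472 / 3.6824 = 0.5559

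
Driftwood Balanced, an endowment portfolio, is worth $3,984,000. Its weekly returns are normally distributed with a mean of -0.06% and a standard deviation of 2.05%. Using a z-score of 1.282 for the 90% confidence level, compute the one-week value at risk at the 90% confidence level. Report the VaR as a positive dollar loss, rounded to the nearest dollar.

Return at the 90% tail: μ − z·σ = -0.06% − 1.282 × 2.05% = -0.06 − 2.6281 = -2.6881%
VaR = −(-2.6881%) × $3,984,000 = 2.6881% × $3,984,000 = $107,094

$107,094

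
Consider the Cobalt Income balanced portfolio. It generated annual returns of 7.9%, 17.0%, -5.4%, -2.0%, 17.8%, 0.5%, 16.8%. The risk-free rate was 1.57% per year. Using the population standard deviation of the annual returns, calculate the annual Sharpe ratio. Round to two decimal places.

0.65

r̄ = (7.9 + 17 − 5.4 − 2 + 17.8 + 0.5 + 16.8) / 7 = 7.5143%
Σ(r − r̄)² = (7.9 − 7.5143)² + (17 − 7.5143)² + (-5.4 − 7.5143)² + … = 588.6486
population σ = √(588.6486 / 7) = √84.0927 = 9.1702%
Sharpe = (r̄ − rf) / σ = (7.5143 − 1.57) / 9.1702 = 5.9443 / 9.1702 = 0.6482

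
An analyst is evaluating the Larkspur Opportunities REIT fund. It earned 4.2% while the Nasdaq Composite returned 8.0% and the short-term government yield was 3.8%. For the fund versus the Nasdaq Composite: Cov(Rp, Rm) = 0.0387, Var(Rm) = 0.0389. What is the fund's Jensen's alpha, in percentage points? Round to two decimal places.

β = Cov / Var = 0.0387 / 0.0389 = 0.9949
E[R] = Rf + β(Rm − Rf) = 3.8% + 0.9949 × (8.0% − 3.8%) = 7.9786%
α = Rp − E[R] = 4.2% − 7.9786% = -3.7786

-3.78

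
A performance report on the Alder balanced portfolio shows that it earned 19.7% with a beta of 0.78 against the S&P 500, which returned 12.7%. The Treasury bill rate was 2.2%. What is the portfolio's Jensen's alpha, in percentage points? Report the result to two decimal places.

CAPM expected return = Rf + β(Rm − Rf) = 2.2% + 0.78 × (12.7% − 2.2%) = 2.2 + 0.78 × 10.50 = 10.3900%
Jensen's α = Rp − E[R] = 19.7% − 10.3900% = 9.3100

9.31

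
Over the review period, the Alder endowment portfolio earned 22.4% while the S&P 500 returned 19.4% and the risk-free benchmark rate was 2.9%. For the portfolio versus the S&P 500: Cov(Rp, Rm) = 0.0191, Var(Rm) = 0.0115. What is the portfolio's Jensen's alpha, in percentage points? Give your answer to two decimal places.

β = Cov / Var = 0.0191 / 0.0115 = 1.6609
E[R] = Rf + β(Rm − Rf) = 2.9% + 1.6609 × (19.4% − 2.9%) = 30.3049%
α = Rp − E[R] = 22.4% − 30.3049% = -7.9049

-7.90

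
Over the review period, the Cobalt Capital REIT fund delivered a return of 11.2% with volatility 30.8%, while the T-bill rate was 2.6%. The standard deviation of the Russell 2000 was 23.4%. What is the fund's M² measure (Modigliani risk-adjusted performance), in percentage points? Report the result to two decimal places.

Sharpe = (Rp − Rf) / σp = (11.2% − 2.6%) / 30.8% = 0.2792
M² = Rf + Sharpe × σm = 2.6% + 0.2792 × 23.4% = 9.1333%

9.13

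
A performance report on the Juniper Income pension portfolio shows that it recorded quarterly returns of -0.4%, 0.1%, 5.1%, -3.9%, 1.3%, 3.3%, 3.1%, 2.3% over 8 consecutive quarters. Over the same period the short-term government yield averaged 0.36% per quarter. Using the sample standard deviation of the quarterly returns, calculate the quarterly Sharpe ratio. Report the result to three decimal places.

Mean return r̄ = 10.90 / 8 = 1.3625%
Σ(r − r̄)² = 54.0188; sample σ = √(54.0188/7) = 2.7779%
Sharpe = (r̄ − rf) / σ = (1.3625 − 0.36) / 2.7779 = 1.0025 / 2.7779 = 0.3609

0.361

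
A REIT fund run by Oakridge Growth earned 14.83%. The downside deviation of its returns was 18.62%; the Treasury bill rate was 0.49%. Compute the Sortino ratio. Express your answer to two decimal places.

0.77

Sortino = (Rp − Rf) / σd = (14.83% − 0.49%) / 18.62% = 14.34% / 18.62% = 0.7701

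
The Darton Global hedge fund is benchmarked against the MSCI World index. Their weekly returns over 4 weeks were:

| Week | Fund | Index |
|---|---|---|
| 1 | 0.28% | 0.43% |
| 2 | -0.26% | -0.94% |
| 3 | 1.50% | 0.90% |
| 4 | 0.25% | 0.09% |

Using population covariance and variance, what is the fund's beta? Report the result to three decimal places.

r̄p = 0.4425%,  r̄m = 0.1200%
Cov = Σ(rp − r̄p)(rm − r̄m) / 4 = 0.3812
Var(rm) = Σ(rm − r̄m)² / 4 = 0.4573
β = Cov / Var = 0.3812 / 0.4573 = 0.8336

0.834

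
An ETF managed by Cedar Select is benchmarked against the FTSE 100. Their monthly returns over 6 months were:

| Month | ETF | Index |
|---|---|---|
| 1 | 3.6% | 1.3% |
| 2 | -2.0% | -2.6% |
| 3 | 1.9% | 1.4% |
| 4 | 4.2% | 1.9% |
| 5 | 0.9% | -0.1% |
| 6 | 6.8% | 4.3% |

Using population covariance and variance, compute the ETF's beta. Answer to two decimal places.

1.29

r̄p = 2.5667%,  r̄m = 1.0333%
Cov = Σ(rp − r̄p)(rm − r̄m) / 6 = 5.6261
Var(rm) = Σ(rm − r̄m)² / 6 = 4.3522
β = Cov / Var = 5.6261 / 4.3522 = 1.2927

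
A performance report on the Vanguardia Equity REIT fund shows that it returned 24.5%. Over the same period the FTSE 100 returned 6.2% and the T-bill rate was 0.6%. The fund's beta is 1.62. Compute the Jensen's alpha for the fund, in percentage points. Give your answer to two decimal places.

14.83

CAPM expected return = Rf + β(Rm − Rf) = 0.6% + 1.62 × (6.2% − 0.6%) = 0.6 + 1.62 × 5.60 = 9.6720%
Jensen's α = Rp − E[R] = 24.5% − 9.6720% = 14.8280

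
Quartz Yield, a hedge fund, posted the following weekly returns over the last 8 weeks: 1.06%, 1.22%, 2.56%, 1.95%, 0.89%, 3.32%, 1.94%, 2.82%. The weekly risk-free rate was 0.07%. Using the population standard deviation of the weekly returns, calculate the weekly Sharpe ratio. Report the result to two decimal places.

μ = (1.06 + 1.22 + 2.56 + 1.95 + 0.89 + 3.32 + 1.94 + 2.82) / 8 = 1.9700%
Population std dev = √[5.4514 / 8] = 0.8255%
Sharpe = (μ − rf) / σ = (1.9700 − 0.07) / 0.8255 = 1.9000 / 0.8255 = 2.3016

2.30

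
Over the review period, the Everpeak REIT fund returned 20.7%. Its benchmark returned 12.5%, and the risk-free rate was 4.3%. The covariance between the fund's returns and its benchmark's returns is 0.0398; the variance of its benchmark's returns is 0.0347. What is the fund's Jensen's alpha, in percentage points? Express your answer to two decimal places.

β = Cov / Var = 0.0398 / 0.0347 = 1.1470
E[R] = Rf + β(Rm − Rf) = 4.3% + 1.1470 × (12.5% − 4.3%) = 13.7054%
α = Rp − E[R] = 20.7% − 13.7054% = 6.9946

6.99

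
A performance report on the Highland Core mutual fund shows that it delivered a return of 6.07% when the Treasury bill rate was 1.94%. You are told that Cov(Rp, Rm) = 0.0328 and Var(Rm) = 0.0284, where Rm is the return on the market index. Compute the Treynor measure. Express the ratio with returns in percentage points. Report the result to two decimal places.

3.58

β = Cov / Var = 0.0328 / 0.0284 = 1.1549
Treynor = (Rp − Rf) / β = (6.07% − 1.94%) / 1.1549 = 4.13 / 1.1549 = 3.5761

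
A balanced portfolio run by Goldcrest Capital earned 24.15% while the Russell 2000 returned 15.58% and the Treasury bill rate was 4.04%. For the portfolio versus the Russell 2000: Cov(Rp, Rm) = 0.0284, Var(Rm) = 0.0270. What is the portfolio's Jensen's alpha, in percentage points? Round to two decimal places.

7.97

β = Cov / Var = 0.0284 / 0.0270 = 1.0519
E[R] = Rf + β(Rm − Rf) = 4.04% + 1.0519 × (15.58% − 4.04%) = 16.1789%
α = Rp − E[R] = 24.15% − 16.1789% = 7.9711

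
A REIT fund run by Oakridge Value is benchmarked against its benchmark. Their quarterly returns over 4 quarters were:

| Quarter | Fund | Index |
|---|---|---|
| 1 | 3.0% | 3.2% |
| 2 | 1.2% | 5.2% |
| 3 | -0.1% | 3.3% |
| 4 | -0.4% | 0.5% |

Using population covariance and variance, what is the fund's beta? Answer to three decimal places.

0.359

r̄p = 0.9250%,  r̄m = 3.0500%
Cov = Σ(rp − r̄p)(rm − r̄m) / 4 = 1.0063
Var(rm) = Σ(rm − r̄m)² / 4 = 2.8025
β = Cov / Var = 1.0063 / 2.8025 = 0.3591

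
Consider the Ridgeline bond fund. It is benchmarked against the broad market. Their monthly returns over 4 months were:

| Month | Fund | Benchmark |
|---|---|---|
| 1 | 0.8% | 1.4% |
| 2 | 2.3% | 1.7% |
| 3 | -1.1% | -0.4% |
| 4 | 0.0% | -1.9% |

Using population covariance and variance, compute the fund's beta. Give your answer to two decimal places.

0.60

r̄p = 0.5000%,  r̄m = 0.2000%
Cov = Σ(rp − r̄p)(rm − r̄m) / 4 = 1.2675
Var(rm) = Σ(rm − r̄m)² / 4 = 2.1150
β = Cov / Var = 1.2675 / 2.1150 = 0.5993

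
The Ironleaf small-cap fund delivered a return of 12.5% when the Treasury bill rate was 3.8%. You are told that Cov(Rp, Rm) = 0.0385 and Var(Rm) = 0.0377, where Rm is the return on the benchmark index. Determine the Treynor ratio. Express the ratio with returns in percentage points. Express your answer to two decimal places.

β = Cov / Var = 0.0385 / 0.0377 = 1.0212
Treynor = (Rp − Rf) / β = (12.5% − 3.8%) / 1.0212 = 8.70 / 1.0212 = 8.5194

8.52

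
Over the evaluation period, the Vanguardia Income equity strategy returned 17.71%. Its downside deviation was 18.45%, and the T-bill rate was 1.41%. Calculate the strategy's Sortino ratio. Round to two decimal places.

Sortino = (Rp − Rf) / σd = (17.71% − 1.41%) / 18.45% = 16.30% / 18.45% = 0.8835

0.88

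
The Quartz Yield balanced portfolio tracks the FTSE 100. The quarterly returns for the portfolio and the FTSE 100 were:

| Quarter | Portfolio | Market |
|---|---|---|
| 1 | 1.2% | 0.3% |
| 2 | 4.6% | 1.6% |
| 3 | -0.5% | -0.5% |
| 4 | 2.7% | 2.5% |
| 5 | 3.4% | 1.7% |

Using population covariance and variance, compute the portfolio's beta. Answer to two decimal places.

1.34

r̄p = 2.2800%,  r̄m = 1.1200%
Cov = Σ(rp − r̄p)(rm − r̄m) / 5 = 1.5464
Var(rm) = Σ(rm − r̄m)² / 5 = 1.1536
β = Cov / Var = 1.5464 / 1.1536 = 1.3405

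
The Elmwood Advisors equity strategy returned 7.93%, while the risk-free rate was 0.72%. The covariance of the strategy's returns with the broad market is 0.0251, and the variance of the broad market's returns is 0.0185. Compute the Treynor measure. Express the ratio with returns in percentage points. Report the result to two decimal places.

5.31

β = Cov / Var = 0.0251 / 0.0185 = 1.3568
Treynor = (Rp − Rf) / β = (7.93% − 0.72%) / 1.3568 = 7.21 / 1.3568 = 5.3140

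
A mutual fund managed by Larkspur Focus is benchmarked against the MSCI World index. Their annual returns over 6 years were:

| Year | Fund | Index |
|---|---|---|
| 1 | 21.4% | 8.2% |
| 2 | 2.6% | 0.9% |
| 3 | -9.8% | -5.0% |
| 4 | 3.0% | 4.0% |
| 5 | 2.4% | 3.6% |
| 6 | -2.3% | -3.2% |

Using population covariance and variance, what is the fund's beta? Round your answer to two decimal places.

r̄p = 2.8833%,  r̄m = 1.4167%
Cov = Σ(rp − r̄p)(rm − r̄m) / 6 = 38.3853
Var(rm) = Σ(rm − r̄m)² / 6 = 20.0347
β = Cov / Var = 38.3853 / 20.0347 = 1.9159

1.92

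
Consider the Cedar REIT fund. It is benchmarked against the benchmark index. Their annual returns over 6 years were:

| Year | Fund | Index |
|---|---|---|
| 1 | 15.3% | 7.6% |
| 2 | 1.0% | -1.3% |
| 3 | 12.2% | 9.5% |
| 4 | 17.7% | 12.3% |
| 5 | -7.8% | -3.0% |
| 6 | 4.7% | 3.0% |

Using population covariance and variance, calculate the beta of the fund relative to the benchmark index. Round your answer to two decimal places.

1.52

r̄p = 7.1833%,  r̄m = 4.6833%
Cov = Σ(rp − r̄p)(rm − r̄m) / 6 = 47.3731
Var(rm) = Σ(rm − r̄m)² / 6 = 31.2314
β = Cov / Var = 47.3731 / 31.2314 = 1.5168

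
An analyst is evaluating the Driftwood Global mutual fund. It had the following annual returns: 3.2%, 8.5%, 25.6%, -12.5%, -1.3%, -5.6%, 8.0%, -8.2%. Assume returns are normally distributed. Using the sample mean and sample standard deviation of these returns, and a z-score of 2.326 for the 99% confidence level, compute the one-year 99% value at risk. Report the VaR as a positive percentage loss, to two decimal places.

Mean return μ = 17.70 / 8 = 2.2125%
Σ(r − μ)² = (3.2 − 2.2125)² + (8.5 − 2.2125)² + (25.6 − 2.2125)² + … = 1019.2288
σ = √[1019.2288 / 7] = 12.0667%
VaR = −(μ − z·σ) = −(2.2125 − 2.326 × 12.0667) = −(-25.8546) = 25.8546%

25.85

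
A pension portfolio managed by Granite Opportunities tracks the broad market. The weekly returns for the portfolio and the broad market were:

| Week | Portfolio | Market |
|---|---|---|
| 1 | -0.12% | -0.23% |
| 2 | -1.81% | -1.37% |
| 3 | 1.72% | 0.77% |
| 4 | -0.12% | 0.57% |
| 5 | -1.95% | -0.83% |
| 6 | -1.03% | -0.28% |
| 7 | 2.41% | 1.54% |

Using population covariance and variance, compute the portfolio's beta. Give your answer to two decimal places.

r̄p = -0.1286%,  r̄m = 0.0243%
Cov = Σ(rp − r̄p)(rm − r̄m) / 7 = 1.3434
Var(rm) = Σ(rm − r̄m)² / 7 = 0.8546
β = Cov / Var = 1.3434 / 0.8546 = 1.5720

1.57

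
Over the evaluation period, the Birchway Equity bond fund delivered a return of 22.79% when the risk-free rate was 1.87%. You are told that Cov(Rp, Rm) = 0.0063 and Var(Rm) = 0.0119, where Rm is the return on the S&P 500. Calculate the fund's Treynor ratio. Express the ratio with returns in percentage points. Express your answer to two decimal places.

39.52

β = Cov / Var = 0.0063 / 0.0119 = 0.5294
Treynor = (Rp − Rf) / β = (22.79% − 1.87%) / 0.5294 = 20.92 / 0.5294 = 39.5164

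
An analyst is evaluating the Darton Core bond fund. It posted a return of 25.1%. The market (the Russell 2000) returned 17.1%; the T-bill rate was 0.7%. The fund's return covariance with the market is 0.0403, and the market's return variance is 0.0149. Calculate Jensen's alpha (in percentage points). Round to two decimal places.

-19.96

β = Cov / Var = 0.0403 / 0.0149 = 2.7047
E[R] = Rf + β(Rm − Rf) = 0.7% + 2.7047 × (17.1% − 0.7%) = 45.0571%
α = Rp − E[R] = 25.1% − 45.0571% = -19.9571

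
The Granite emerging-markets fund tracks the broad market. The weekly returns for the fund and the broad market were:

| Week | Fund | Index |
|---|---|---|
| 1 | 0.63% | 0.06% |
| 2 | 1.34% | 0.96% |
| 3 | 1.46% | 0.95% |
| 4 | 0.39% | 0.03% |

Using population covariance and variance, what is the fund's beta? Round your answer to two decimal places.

0.98

r̄p = 0.9550%,  r̄m = 0.5000%
Cov = Σ(rp − r̄p)(rm − r̄m) / 4 = 0.2032
Var(rm) = Σ(rm − r̄m)² / 4 = 0.2072
β = Cov / Var = 0.2032 / 0.2072 = 0.9807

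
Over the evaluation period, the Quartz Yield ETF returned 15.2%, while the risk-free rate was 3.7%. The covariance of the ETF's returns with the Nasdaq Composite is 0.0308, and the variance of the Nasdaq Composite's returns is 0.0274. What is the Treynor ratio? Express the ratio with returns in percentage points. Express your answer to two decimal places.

10.23

β = Cov / Var = 0.0308 / 0.0274 = 1.1241
Treynor = (Rp − Rf) / β = (15.2% − 3.7%) / 1.1241 = 11.50 / 1.1241 = 10.2304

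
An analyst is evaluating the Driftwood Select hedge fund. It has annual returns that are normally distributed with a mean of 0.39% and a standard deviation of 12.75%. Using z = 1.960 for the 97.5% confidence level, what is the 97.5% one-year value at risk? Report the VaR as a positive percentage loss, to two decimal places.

VaR (as % loss) = −(μ − z·σ) = −(0.39% − 1.960 × 12.75%) = −(-24.6000%) = 24.6000%

24.60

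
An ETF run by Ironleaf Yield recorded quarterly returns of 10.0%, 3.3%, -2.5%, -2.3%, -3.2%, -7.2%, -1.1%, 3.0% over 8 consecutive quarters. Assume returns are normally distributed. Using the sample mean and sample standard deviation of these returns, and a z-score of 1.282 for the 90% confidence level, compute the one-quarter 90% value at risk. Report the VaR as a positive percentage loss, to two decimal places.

6.76

Mean return r̄ = -0.00 / 8 = 0.0000%
Sample σ = √[Σ(r − r̄)² / 7] = √[194.7200 / 7] = √27.8171 = 5.2742%
VaR = −(r̄ − z·σ) = −(0.0000 − 1.282 × 5.2742) = −(-6.7615) = 6.7615%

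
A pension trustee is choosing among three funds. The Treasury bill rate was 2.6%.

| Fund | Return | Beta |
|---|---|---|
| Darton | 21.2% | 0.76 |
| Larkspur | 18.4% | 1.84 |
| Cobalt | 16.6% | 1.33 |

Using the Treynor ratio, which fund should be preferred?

Darton

Darton: Treynor = (21.2% − 2.6%) / 0.76 = 24.474
Larkspur: Treynor = (18.4% − 2.6%) / 1.84 = 8.587
Cobalt: Treynor = (16.6% − 2.6%) / 1.33 = 10.526
Highest: Darton (24.474).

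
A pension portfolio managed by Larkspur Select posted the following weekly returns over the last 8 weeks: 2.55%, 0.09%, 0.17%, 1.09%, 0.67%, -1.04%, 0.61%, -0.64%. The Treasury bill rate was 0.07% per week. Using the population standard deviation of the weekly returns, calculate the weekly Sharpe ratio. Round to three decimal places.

0.356

Mean return r̄ = 3.500 / 8 = 0.4375%
Σ(r − r̄)² = (2.55 − 0.4375)² + (0.09 − 0.4375)² + … = 8.5086
σ = √[8.5086 / 8] = 1.0313%
Sharpe = (r̄ − rf) / σ = (0.4375 − 0.07) / 1.0313 = 0.3675 / 1.0313 = 0.3563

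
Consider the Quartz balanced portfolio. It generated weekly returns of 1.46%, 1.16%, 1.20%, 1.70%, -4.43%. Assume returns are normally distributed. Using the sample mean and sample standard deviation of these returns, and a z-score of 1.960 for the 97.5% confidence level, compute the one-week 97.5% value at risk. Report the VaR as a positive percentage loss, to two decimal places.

4.89

Mean return r̄ = 1.090 / 5 = 0.2180%
Σ(r − r̄)² = (1.46 − 0.2180)² + (1.16 − 0.2180)² + … = 27.1945
σ = √[27.1945 / 4] = 2.6074%
VaR = −(r̄ − z·σ) = −(0.2180 − 1.960 × 2.6074) = −(-4.8925) = 4.8925%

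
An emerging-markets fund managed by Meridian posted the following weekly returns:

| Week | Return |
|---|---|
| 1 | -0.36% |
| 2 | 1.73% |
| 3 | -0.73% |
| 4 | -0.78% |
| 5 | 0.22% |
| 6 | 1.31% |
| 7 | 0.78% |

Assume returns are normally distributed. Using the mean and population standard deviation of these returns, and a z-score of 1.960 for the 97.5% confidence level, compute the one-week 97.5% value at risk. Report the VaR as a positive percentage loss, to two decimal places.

1.50

r̄ = (-0.36 + 1.73 − 0.73 − 0.78 + 0.22 + 1.31 + 0.78) / 7 = 2.170 / 7 = 0.3100%
Σ(r − r̄)² = 5.9640; population σ = √(5.9640/7) = 0.9230%
VaR = −(r̄ − z·σ) = −(0.3100 − 1.960 × 0.9230) = −(-1.4991) = 1.4991%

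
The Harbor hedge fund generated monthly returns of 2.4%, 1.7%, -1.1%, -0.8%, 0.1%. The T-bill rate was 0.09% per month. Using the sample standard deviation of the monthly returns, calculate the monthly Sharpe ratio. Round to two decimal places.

0.24

μ = (2.4 + 1.7 − 1.1 − 0.8 + 0.1) / 5 = 2.30 / 5 = 0.4600%
Sample σ = √[Σ(r − μ)² / 4] = √[9.4520 / 4] = √2.3630 = 1.5372%
Sharpe = (μ − rf) / σ = (0.4600 − 0.09) / 1.5372 = 0.3700 / 1.5372 = 0.2407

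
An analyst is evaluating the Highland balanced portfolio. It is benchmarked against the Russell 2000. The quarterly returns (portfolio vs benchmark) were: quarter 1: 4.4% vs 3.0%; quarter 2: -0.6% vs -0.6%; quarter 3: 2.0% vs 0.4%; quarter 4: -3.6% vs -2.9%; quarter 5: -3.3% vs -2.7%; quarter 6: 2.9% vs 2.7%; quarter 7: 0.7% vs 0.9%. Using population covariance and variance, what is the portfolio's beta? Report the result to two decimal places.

1.26

r̄p = 0.3571%,  r̄m = 0.1143%
Cov = Σ(rp − r̄p)(rm − r̄m) / 7 = 5.9835
Var(rm) = Σ(rm − r̄m)² / 7 = 4.7469
β = Cov / Var = 5.9835 / 4.7469 = 1.2605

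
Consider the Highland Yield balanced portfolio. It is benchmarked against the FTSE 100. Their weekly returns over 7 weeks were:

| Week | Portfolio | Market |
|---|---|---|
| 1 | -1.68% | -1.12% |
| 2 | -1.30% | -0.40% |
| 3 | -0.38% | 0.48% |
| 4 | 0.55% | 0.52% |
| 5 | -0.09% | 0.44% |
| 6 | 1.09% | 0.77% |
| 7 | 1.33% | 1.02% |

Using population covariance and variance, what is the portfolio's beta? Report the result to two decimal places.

r̄p = -0.0686%,  r̄m = 0.2443%
Cov = Σ(rp − r̄p)(rm − r̄m) / 7 = 0.6827
Var(rm) = Σ(rm − r̄m)² / 7 = 0.4749
β = Cov / Var = 0.6827 / 0.4749 = 1.4376

1.44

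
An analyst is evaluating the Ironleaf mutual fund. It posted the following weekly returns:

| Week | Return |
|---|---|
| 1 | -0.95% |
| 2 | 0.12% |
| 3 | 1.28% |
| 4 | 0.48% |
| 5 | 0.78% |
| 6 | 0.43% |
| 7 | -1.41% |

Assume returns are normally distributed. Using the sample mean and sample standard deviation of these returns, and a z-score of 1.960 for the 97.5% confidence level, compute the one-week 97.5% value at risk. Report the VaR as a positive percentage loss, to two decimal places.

r̄ = (-0.95 + 0.12 + 1.28 + 0.48 + 0.78 + 0.43 − 1.41) / 7 = 0.730 / 7 = 0.1043%
Sample σ = √[Σ(r − r̄)² / 6] = √[5.4910 / 6] = √0.9152 = 0.9567%
VaR = −(r̄ − z·σ) = −(0.1043 − 1.960 × 0.9567) = −(-1.7708) = 1.7708%

1.77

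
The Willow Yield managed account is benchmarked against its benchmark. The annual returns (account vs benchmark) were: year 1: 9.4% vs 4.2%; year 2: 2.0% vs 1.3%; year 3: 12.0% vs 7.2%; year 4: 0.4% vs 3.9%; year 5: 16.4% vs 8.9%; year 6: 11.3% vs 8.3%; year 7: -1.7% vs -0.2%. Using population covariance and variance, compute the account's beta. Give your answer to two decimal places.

r̄p = 7.1143%,  r̄m = 4.8000%
Cov = Σ(rp − r̄p)(rm − r̄m) / 7 = 18.7271
Var(rm) = Σ(rm − r̄m)² / 7 = 10.4629
β = Cov / Var = 18.7271 / 10.4629 = 1.7899

1.79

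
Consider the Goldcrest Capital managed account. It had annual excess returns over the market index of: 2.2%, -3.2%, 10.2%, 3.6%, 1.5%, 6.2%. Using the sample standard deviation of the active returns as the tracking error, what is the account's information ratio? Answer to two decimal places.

0.75

Mean return μ = 20.50 / 6 = 3.4167%
Σ(r − μ)² = (2.2 − 3.4167)² + (-3.2 − 3.4167)² + (10.2 − 3.4167)² + … = 102.7283
sample σ = √(102.7283 / 5) = √20.5457 = 4.5327%
IR = μ / tracking error = 3.4167 / 4.5327 = 0.7538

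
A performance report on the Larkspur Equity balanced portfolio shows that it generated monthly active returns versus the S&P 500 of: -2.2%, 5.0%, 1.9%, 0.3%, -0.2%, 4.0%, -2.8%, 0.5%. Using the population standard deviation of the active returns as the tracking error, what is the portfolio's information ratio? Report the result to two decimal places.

0.32

Mean return μ = 6.50 / 8 = 0.8125%
Σ(r − μ)² = (-2.2 − 0.8125)² + (5 − 0.8125)² + (1.9 − 0.8125)² + … = 52.3888
σ = √[52.3888 / 8] = 2.5590%
IR = μ / tracking error = 0.8125 / 2.5590 = 0.3175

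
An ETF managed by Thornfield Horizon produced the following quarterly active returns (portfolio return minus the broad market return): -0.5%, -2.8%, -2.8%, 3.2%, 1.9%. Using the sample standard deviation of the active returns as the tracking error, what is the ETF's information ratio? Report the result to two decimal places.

-0.07

μ = (-0.5 − 2.8 − 2.8 + 3.2 + 1.9) / 5 = -1.00 / 5 = -0.2000%
Σ(r − μ)² = (-0.5 − (-0.2000))² + (-2.8 − (-0.2000))² + (-2.8 − (-0.2000))² + … = 29.5800
σ = √[29.5800 / 4] = 2.7194%
IR = μ / tracking error = -0.2000 / 2.7194 = -0.0735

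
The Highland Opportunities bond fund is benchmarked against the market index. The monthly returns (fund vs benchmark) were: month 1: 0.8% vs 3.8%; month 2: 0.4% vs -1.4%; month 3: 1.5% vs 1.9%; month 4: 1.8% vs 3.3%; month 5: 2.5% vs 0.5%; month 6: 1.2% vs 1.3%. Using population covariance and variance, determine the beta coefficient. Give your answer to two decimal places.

0.07

r̄p = 1.3667%,  r̄m = 1.5667%
Cov = Σ(rp − r̄p)(rm − r̄m) / 6 = 0.2056
Var(rm) = Σ(rm − r̄m)² / 6 = 3.0189
β = Cov / Var = 0.2056 / 3.0189 = 0.0681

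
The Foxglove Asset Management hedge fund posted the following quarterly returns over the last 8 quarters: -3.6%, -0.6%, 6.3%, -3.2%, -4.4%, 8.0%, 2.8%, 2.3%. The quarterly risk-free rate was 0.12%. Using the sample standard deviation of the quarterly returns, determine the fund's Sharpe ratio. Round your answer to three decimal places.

r̄ = (-3.6 − 0.6 + 6.3 − 3.2 − 4.4 + 8 + 2.8 + 2.3) / 8 = 7.60 / 8 = 0.9500%
Σ(r − r̄)² = (-3.6 − 0.9500)² + (-0.6 − 0.9500)² + (6.3 − 0.9500)² + … = 152.5200
σ = √[152.5200 / 7] = 4.6678%
Sharpe = (r̄ − rf) / σ = (0.9500 − 0.12) / 4.6678 = 0.8300 / 4.6678 = 0.1778

0.178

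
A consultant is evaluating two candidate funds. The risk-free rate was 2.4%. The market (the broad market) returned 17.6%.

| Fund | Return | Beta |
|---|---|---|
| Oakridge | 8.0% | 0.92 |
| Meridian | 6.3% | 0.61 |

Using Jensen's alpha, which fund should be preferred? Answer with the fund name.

Meridian

Oakridge: α = 8.0% − [2.4% + 0.92 × (17.6% − 2.4%)] = -8.384
Meridian: α = 6.3% − [2.4% + 0.61 × (17.6% − 2.4%)] = -5.372
Highest: Meridian (-5.372).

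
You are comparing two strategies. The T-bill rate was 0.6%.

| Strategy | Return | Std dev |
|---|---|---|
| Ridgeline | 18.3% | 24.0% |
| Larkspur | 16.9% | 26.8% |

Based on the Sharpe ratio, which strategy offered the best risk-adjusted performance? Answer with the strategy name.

Ridgeline: Sharpe ratio = (18.3% − 0.6%) / 24.0% = 0.738
Larkspur: Sharpe ratio = (16.9% − 0.6%) / 26.8% = 0.608
Highest: Ridgeline (0.738).

Ridgeline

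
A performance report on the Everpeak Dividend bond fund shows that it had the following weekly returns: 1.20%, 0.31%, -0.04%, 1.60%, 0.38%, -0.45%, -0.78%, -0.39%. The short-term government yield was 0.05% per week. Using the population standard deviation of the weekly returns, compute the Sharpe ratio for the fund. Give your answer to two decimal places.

μ = (1.2 + 0.31 − 0.04 + 1.6 + 0.38 − 0.45 − 0.78 − 0.39) / 8 = 1.830 / 8 = 0.2288%
Σ(r − μ)² = 4.7865; population σ = √(4.7865/8) = 0.7735%
Sharpe = (μ − rf) / σ = (0.2288 − 0.05) / 0.7735 = 0.1788 / 0.7735 = 0.2312

0.23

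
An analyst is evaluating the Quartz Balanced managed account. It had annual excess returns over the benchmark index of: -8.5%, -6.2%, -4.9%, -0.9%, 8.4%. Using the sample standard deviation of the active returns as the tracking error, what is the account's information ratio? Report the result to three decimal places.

μ = (-8.5 − 6.2 − 4.9 − 0.9 + 8.4) / 5 = -2.4200%
Σ(r − μ)² = (-8.5 − (-2.4200))² + (-6.2 − (-2.4200))² + … = 176.7880
σ = √[176.7880 / 4] = 6.6481%
IR = μ / tracking error = -2.4200 / 6.6481 = -0.3640

-0.364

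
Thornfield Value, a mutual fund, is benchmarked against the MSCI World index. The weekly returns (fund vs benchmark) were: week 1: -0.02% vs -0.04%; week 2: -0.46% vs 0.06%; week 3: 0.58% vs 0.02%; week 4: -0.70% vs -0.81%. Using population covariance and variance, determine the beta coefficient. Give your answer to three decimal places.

0.850

r̄p = -0.1500%,  r̄m = -0.1925%
Cov = Σ(rp − r̄p)(rm − r̄m) / 4 = 0.1091
Var(rm) = Σ(rm − r̄m)² / 4 = 0.1284
β = Cov / Var = 0.1091 / 0.1284 = 0.8497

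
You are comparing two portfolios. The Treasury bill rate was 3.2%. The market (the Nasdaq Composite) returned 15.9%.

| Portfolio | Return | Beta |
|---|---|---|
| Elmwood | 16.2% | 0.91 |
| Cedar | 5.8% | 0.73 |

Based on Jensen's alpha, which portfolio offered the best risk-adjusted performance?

Elmwood: α = 16.2% − [3.2% + 0.91 × (15.9% − 3.2%)] = 1.443
Cedar: α = 5.8% − [3.2% + 0.73 × (15.9% − 3.2%)] = -6.671
Highest: Elmwood (1.443).

Elmwood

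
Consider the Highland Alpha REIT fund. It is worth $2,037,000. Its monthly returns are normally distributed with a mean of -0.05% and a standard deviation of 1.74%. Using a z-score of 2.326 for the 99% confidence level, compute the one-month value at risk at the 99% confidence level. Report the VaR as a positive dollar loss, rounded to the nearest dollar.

$83,461

Return at the 99% tail: μ − z·σ = -0.05% − 2.326 × 1.74% = -0.05 − 4.04724 = -4.09724%
VaR = −(-4.09724%) × $2,037,000 = 4.09724% × $2,037,000 = $83,461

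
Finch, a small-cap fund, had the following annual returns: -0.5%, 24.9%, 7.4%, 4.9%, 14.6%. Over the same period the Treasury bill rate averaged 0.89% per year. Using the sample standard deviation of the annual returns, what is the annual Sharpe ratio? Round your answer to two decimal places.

Mean return μ = 51.30 / 5 = 10.2600%
Σ(r − μ)² = 385.8520; sample σ = √(385.8520/4) = 9.8216%
Sharpe = (μ − rf) / σ = (10.2600 − 0.89) / 9.8216 = 9.3700 / 9.8216 = 0.9540

0.95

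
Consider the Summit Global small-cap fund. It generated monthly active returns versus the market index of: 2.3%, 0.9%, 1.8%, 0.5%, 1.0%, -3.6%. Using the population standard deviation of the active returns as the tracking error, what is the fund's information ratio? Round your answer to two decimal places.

r̄ = (2.3 + 0.9 + 1.8 + 0.5 + 1 − 3.6) / 6 = 2.90 / 6 = 0.4833%
Population σ = √[Σ(r − r̄)² / 6] = √[22.1483 / 6] = √3.6914 = 1.9213%
IR = r̄ / tracking error = 0.4833 / 1.9213 = 0.2515

0.25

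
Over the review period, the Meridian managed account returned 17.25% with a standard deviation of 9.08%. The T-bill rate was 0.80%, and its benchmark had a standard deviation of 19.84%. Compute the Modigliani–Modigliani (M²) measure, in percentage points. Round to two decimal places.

Sharpe = (Rp − Rf) / σp = (17.25% − 0.80%) / 9.08% = 1.8117
M² = Rf + Sharpe × σm = 0.80% + 1.8117 × 19.84% = 36.7441%

36.74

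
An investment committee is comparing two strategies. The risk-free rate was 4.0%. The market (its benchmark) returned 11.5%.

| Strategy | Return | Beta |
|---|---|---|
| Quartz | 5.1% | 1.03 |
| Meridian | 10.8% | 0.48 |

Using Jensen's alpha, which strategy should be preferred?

Meridian

Quartz: α = 5.1% − [4.0% + 1.03 × (11.5% − 4.0%)] = -6.625
Meridian: α = 10.8% − [4.0% + 0.48 × (11.5% − 4.0%)] = 3.200
Highest: Meridian (3.200).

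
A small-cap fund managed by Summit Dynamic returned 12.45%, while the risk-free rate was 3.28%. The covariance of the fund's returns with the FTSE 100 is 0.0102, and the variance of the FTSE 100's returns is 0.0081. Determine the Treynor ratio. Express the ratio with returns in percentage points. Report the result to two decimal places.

β = Cov / Var = 0.0102 / 0.0081 = 1.2593
Treynor = (Rp − Rf) / β = (12.45% − 3.28%) / 1.2593 = 9.17 / 1.2593 = 7.2818

7.28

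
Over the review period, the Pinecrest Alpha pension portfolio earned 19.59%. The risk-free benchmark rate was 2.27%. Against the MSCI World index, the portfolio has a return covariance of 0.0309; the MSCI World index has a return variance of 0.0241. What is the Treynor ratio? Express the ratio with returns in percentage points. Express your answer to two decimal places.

13.51

β = Cov / Var = 0.0309 / 0.0241 = 1.2822
Treynor = (Rp − Rf) / β = (19.59% − 2.27%) / 1.2822 = 17.32 / 1.2822 = 13.5080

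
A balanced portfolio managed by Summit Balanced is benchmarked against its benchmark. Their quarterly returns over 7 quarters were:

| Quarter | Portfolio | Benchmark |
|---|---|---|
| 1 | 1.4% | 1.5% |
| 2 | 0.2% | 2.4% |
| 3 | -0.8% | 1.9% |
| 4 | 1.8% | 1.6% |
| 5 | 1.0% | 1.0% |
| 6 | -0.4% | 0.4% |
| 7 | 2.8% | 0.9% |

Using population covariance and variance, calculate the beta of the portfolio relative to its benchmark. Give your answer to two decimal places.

r̄p = 0.8571%,  r̄m = 1.3857%
Cov = Σ(rp − r̄p)(rm − r̄m) / 7 = -0.1449
Var(rm) = Σ(rm − r̄m)² / 7 = 0.3869
β = Cov / Var = -0.1449 / 0.3869 = -0.3745

-0.37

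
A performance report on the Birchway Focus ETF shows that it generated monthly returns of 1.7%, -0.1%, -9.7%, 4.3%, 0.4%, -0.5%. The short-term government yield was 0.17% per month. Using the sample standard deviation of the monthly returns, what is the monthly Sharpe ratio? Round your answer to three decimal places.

μ = (1.7 − 0.1 − 9.7 + 4.3 + 0.4 − 0.5) / 6 = -0.6500%
Sample σ = √[Σ(r − μ)² / 5] = √[113.3550 / 5] = √22.6710 = 4.7614%
Sharpe = (μ − rf) / σ = (-0.6500 − 0.17) / 4.7614 = -0.8200 / 4.7614 = -0.1722

-0.172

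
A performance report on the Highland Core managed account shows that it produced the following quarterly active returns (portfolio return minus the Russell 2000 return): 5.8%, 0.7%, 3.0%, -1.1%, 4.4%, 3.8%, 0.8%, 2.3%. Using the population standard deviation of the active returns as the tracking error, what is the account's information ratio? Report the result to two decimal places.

1.17

μ = (5.8 + 0.7 + 3 − 1.1 + 4.4 + 3.8 + 0.8 + 2.3) / 8 = 2.4625%
Population std dev = √[35.5588 / 8] = 2.1083%
IR = μ / tracking error = 2.4625 / 2.1083 = 1.1680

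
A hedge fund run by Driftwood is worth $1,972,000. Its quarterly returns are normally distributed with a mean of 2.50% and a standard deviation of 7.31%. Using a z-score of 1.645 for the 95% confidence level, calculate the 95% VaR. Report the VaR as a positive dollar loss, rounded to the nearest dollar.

$187,832

Return at the 95% tail: μ − z·σ = 2.50% − 1.645 × 7.31% = 2.5 − 12.02495 = -9.52495%
VaR = −(-9.52495%) × $1,972,000 = 9.52495% × $1,972,000 = $187,832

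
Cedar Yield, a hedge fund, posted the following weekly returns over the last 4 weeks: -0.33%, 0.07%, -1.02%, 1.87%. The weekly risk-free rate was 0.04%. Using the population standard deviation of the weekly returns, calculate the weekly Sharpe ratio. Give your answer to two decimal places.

0.10

μ = (-0.33 + 0.07 − 1.02 + 1.87) / 4 = 0.590 / 4 = 0.1475%
Σ(r − μ)² = 4.5641; population σ = √(4.5641/4) = 1.0682%
Sharpe = (μ − rf) / σ = (0.1475 − 0.04) / 1.0682 = 0.1075 / 1.0682 = 0.1006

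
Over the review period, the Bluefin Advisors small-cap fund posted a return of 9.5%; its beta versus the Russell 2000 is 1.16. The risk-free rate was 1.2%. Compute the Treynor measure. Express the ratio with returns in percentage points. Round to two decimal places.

Treynor = (Rp − Rf) / β = (9.5% − 1.2%) / 1.16 = 8.30 / 1.16 = 7.1552

7.16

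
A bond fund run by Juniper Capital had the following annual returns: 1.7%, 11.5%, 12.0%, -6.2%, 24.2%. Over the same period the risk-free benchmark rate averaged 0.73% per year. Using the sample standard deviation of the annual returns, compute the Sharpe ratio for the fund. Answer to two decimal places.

r̄ = (1.7 + 11.5 + 12 − 6.2 + 24.2) / 5 = 8.6400%
Σ(r − r̄)² = (1.7 − 8.6400)² + (11.5 − 8.6400)² + (12 − 8.6400)² + … = 529.9720
sample σ = √(529.9720 / 4) = √132.4930 = 11.5106%
Sharpe = (r̄ − rf) / σ = (8.6400 − 0.73) / 11.5106 = 7.9100 / 11.5106 = 0.6872

0.69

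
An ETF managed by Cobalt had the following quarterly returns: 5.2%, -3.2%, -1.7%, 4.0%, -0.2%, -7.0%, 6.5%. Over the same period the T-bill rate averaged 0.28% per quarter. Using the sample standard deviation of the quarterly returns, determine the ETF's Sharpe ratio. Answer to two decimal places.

μ = (5.2 − 3.2 − 1.7 + 4 − 0.2 − 7 + 6.5) / 7 = 3.60 / 7 = 0.5143%
Σ(r − μ)² = (5.2 − 0.5143)² + (-3.2 − 0.5143)² + … = 145.6086
σ = √[145.6086 / 6] = 4.9263%
Sharpe = (μ − rf) / σ = (0.5143 − 0.28) / 4.9263 = 0.2343 / 4.9263 = 0.0476

0.05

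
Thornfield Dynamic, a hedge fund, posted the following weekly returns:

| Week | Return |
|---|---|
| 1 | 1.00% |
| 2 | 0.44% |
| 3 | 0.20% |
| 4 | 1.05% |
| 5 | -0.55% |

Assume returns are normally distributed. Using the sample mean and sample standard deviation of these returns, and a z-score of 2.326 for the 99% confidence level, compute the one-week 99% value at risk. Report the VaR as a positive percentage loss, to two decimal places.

Mean return μ = 2.140 / 5 = 0.4280%
Σ(r − μ)² = 1.7227; sample σ = √(1.7227/4) = 0.6563%
VaR = −(μ − z·σ) = −(0.4280 − 2.326 × 0.6563) = −(-1.0986) = 1.0986%

1.10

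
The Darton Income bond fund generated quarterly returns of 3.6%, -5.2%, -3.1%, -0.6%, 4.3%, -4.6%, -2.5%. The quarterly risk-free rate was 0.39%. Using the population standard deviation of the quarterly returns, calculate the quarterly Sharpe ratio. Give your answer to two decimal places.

-0.44

μ = (3.6 − 5.2 − 3.1 − 0.6 + 4.3 − 4.6 − 2.5) / 7 = -8.10 / 7 = -1.1571%
Σ(r − μ)² = 86.4971; population σ = √(86.4971/7) = 3.5152%
Sharpe = (μ − rf) / σ = (-1.1571 − 0.39) / 3.5152 = -1.5471 / 3.5152 = -0.4401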